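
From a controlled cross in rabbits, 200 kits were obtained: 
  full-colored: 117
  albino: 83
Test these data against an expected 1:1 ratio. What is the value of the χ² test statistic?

Expected counts for N = 200 under a 1:1 ratio (total parts = 2):
  full-colored: 200 × 1/2 = 100
  albino: 200 × 1/2 = 100
χ² = Σ (O − E)² / E
  full-colored: (117 − 100)² / 100 = 2.8900
  albino: (83 − 100)² / 100 = 2.8900
χ² = 2.8900 + 2.8900 = 5.780

5.780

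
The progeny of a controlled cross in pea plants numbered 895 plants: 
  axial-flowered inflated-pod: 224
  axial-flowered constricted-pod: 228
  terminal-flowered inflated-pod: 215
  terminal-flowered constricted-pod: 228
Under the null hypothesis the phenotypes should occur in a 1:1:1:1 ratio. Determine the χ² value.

Expected counts for N = 895 under a 1:1:1:1 ratio (total parts = 4):
  axial-flowered inflated-pod: 895 × 1/4 = 223.75
  axial-flowered constricted-pod: 895 × 1/4 = 223.75
  terminal-flowered inflated-pod: 895 × 1/4 = 223.75
  terminal-flowered constricted-pod: 895 × 1/4 = 223.75
χ² = Σ (O − E)² / E
  axial-flowered inflated-pod: (224 − 223.75)² / 223.75 = 0.0003
  axial-flowered constricted-pod: (228 − 223.75)² / 223.75 = 0.0807
  terminal-flowered inflated-pod: (215 − 223.75)² / 223.75 = 0.3422
  terminal-flowered constricted-pod: (228 − 223.75)² / 223.75 = 0.0807
χ² = 0.0003 + 0.0807 + 0.3422 + 0.0807 = 0.5039 ≈ 0.504

0.504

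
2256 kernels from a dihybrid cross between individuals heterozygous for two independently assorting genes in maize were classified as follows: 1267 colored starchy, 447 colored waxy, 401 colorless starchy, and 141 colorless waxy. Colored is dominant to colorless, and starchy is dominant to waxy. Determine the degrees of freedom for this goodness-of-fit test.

A dihybrid F₂ with independent assortment and complete dominance at both loci gives a 9:3:3:1 phenotypic ratio.
A goodness-of-fit test with 4 phenotype classes has df = 4 − 1 = 3.

3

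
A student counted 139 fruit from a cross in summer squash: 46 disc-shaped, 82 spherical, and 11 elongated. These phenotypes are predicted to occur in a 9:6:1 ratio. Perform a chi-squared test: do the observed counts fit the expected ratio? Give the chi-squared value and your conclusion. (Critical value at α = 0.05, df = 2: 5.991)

30.989; not consistent

Total ratio parts = 16. Expected numbers out of 139:
  disc-shaped: 139 × 9/16 = 78.1875
  spherical: 139 × 6/16 = 52.125
  elongated: 139 × 1/16 = 8.6875
χ² = Σ (O − E)² / E
  disc-shaped: (46 − 78.1875)² / 78.1875 = 13.2506
  spherical: (82 − 52.125)² / 52.125 = 17.1226
  elongated: (11 − 8.6875)² / 8.6875 = 0.6156
χ² = 13.2506 + 17.1226 + 0.6156 = 30.9888 ≈ 30.989
Degrees of freedom = 3 − 1 = 2; critical value at α = 0.05 is 5.991.
Since 30.989 > 5.991, we reject the null hypothesis — the data do not fit the 9:6:1 ratio.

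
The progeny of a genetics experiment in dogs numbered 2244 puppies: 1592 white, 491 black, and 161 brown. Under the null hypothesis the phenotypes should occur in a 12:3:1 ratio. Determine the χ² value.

Total ratio parts = 16. Expected numbers out of 2244:
  white: 2244 × 12/16 = 1683
  black: 2244 × 3/16 = 420.75
  brown: 2244 × 1/16 = 140.25
χ² = Σ (O − E)² / E
  white: (1592 − 1683)² / 1683 = 4.9204
  black: (491 − 420.75)² / 420.75 = 11.7292
  brown: (161 − 140.25)² / 140.25 = 3.0700
χ² = 4.9204 + 11.7292 + 3.0700 = 19.7196 ≈ 19.720

19.720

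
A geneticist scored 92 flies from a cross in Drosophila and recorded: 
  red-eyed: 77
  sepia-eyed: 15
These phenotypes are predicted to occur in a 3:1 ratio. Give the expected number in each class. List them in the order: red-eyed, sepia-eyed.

69, 23

Total ratio parts = 4. Expected numbers out of 92:
  red-eyed: 92 × 3/4 = 69
  sepia-eyed: 92 × 1/4 = 23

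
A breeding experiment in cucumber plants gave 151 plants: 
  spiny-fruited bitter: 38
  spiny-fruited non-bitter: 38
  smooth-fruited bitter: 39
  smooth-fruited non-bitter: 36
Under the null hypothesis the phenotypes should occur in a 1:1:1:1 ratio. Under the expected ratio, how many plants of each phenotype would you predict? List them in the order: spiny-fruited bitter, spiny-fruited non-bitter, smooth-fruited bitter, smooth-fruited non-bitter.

37.75, 37.75, 37.75, 37.75

The 1:1:1:1 ratio has 4 parts, so with N = 151 the expected counts are:
  spiny-fruited bitter: 151 × 1/4 = 37.75
  spiny-fruited non-bitter: 151 × 1/4 = 37.75
  smooth-fruited bitter: 151 × 1/4 = 37.75
  smooth-fruited non-bitter: 151 × 1/4 = 37.75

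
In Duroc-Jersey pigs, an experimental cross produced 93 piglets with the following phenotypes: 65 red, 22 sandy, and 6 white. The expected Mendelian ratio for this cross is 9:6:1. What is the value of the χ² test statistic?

The 9:6:1 ratio has 16 parts, so with N = 93 the expected counts are:
  red: 93 × 9/16 = 52.3125
  sandy: 93 × 6/16 = 34.875
  white: 93 × 1/16 = 5.8125
χ² = Σ (O − E)² / E
  red: (65 − 52.3125)² / 52.3125 = 3.0771
  sandy: (22 − 34.875)² / 34.875 = 4.7531
  white: (6 − 5.8125)² / 5.8125 = 0.0060
χ² = 3.0771 + 4.7531 + 0.0060 = 7.8362 ≈ 7.836

7.836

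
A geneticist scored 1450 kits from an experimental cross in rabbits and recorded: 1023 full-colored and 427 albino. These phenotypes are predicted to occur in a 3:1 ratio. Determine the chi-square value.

The 3:1 ratio has 4 parts, so with N = 1450 the expected counts are:
  full-colored: 1450 × 3/4 = 1087.5
  albino: 1450 × 1/4 = 362.5
χ² = Σ (O − E)² / E
  full-colored: (1023 − 1087.5)² / 1087.5 = 3.8255
  albino: (427 − 362.5)² / 362.5 = 11.4766
χ² = 3.8255 + 11.4766 = 15.3021 ≈ 15.302

15.302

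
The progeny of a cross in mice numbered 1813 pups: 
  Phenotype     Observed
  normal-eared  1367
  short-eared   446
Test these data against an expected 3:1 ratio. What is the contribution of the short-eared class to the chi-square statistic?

0.116

Expected counts for N = 1813 under a 3:1 ratio (total parts = 4):
  normal-eared: 1813 × 3/4 = 1359.75
  short-eared: 1813 × 1/4 = 453.25
Contribution of short-eared: (446 − 453.25)² / 453.25 = 0.1160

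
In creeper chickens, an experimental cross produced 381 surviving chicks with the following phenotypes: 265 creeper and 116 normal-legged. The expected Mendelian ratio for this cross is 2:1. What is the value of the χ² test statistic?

1.429

Total ratio parts = 3. Expected numbers out of 381:
  creeper: 381 × 2/3 = 254
  normal-legged: 381 × 1/3 = 127
χ² = Σ (O − E)² / E
  creeper: (265 − 254)² / 254 = 0.4764
  normal-legged: (116 − 127)² / 127 = 0.9528
χ² = 0.4764 + 0.9528 = 1.4292 ≈ 1.429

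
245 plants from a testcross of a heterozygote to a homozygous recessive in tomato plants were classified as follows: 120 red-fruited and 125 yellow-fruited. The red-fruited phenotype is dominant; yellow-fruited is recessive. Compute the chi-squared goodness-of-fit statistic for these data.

0.102

A testcross of a heterozygote (Aa × aa) gives a 1:1 phenotypic ratio.
Total ratio parts = 2. Expected numbers out of 245:
  red-fruited: 245 × 1/2 = 122.5
  yellow-fruited: 245 × 1/2 = 122.5
χ² = Σ (O − E)² / E
  red-fruited: (120 − 122.5)² / 122.5 = 0.0510
  yellow-fruited: (125 − 122.5)² / 122.5 = 0.0510
χ² = 0.0510 + 0.0510 = 0.102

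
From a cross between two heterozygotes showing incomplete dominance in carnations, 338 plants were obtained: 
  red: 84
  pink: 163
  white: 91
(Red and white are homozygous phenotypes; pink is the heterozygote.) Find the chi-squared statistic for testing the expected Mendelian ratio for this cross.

0.716

With incomplete dominance, a heterozygote × heterozygote cross gives a 1:2:1 phenotypic ratio.
Total ratio parts = 4. Expected numbers out of 338:
  red: 338 × 1/4 = 84.5
  pink: 338 × 2/4 = 169
  white: 338 × 1/4 = 84.5
χ² = Σ (O − E)² / E
  red: (84 − 84.5)² / 84.5 = 0.0030
  pink: (163 − 169)² / 169 = 0.2130
  white: (91 − 84.5)² / 84.5 = 0.5000
χ² = 0.0030 + 0.2130 + 0.5000 = 0.716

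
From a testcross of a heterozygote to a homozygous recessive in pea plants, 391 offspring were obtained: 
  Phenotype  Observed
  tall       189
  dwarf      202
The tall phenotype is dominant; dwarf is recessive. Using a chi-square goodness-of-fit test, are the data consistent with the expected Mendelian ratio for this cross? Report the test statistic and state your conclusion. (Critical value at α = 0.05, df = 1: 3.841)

0.432; consistent

A testcross of a heterozygote (Aa × aa) gives a 1:1 phenotypic ratio.
The 1:1 ratio has 2 parts, so with N = 391 the expected counts are:
  tall: 391 × 1/2 = 195.5
  dwarf: 391 × 1/2 = 195.5
χ² = Σ (O − E)² / E
  tall: (189 − 195.5)² / 195.5 = 0.2161
  dwarf: (202 − 195.5)² / 195.5 = 0.2161
χ² = 0.2161 + 0.2161 = 0.4322 ≈ 0.432
Degrees of freedom = 2 − 1 = 1; critical value at α = 0.05 is 3.841.
Since 0.432 < 3.841, we fail to reject the null hypothesis — the data are consistent with the 1:1 ratio.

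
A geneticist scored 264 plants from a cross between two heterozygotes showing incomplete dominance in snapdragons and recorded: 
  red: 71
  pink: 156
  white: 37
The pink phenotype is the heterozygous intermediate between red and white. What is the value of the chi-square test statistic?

With incomplete dominance, a heterozygote × heterozygote cross gives a 1:2:1 phenotypic ratio.
Under the 1:2:1 hypothesis (Σ ratio = 4, N = 264):
  red: 264 × 1/4 = 66
  pink: 264 × 2/4 = 132
  white: 264 × 1/4 = 66
χ² = Σ (O − E)² / E
  red: (71 − 66)² / 66 = 0.3788
  pink: (156 − 132)² / 132 = 4.3636
  white: (37 − 66)² / 66 = 12.7424
χ² = 0.3788 + 4.3636 + 12.7424 = 17.4848 ≈ 17.485

17.485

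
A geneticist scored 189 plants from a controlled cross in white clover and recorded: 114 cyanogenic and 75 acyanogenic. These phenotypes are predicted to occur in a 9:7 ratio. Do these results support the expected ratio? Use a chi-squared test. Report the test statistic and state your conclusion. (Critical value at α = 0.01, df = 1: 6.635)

The 9:7 ratio has 16 parts, so with N = 189 the expected counts are:
  cyanogenic: 189 × 9/16 = 106.3125
  acyanogenic: 189 × 7/16 = 82.6875
χ² = Σ (O − E)² / E
  cyanogenic: (114 − 106.3125)² / 106.3125 = 0.5559
  acyanogenic: (75 − 82.6875)² / 82.6875 = 0.7147
χ² = 0.5559 + 0.7147 = 1.2706 ≈ 1.271
Degrees of freedom = 2 − 1 = 1; critical value at α = 0.01 is 6.635.
Since 1.271 < 6.635, we fail to reject the null hypothesis — the data are consistent with the 9:7 ratio.

1.271; consistent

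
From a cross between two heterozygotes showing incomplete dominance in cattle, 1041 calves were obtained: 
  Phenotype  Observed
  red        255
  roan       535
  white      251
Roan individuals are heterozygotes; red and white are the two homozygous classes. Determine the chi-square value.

0.839

With incomplete dominance, a heterozygote × heterozygote cross gives a 1:2:1 phenotypic ratio.
Under the 1:2:1 hypothesis (Σ ratio = 4, N = 1041):
  red: 1041 × 1/4 = 260.25
  roan: 1041 × 2/4 = 520.5
  white: 1041 × 1/4 = 260.25
χ² = Σ (O − E)² / E
  red: (255 − 260.25)² / 260.25 = 0.1059
  roan: (535 − 520.5)² / 520.5 = 0.4039
  white: (251 − 260.25)² / 260.25 = 0.3288
χ² = 0.1059 + 0.4039 + 0.3288 = 0.8386 ≈ 0.839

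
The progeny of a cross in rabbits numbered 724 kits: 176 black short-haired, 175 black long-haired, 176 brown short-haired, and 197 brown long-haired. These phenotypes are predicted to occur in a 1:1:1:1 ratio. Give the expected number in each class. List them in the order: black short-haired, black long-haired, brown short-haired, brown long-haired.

181, 181, 181, 181

Total ratio parts = 4. Expected numbers out of 724:
  black short-haired: 724 × 1/4 = 181
  black long-haired: 724 × 1/4 = 181
  brown short-haired: 724 × 1/4 = 181
  brown long-haired: 724 × 1/4 = 181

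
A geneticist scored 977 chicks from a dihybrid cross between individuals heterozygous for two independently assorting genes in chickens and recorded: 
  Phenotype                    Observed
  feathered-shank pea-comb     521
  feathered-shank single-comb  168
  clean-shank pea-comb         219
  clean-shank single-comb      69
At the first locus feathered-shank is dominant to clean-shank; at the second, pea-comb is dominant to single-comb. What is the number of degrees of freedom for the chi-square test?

3

A dihybrid F₂ with independent assortment and complete dominance at both loci gives a 9:3:3:1 phenotypic ratio.
A goodness-of-fit test with 4 phenotype classes has df = 4 − 1 = 3.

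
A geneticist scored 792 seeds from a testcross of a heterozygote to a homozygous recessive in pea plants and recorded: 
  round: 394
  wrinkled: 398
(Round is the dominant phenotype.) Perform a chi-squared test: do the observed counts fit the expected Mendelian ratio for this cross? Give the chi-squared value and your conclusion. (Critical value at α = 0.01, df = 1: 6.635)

A testcross of a heterozygote (Aa × aa) gives a 1:1 phenotypic ratio.
Total ratio parts = 2. Expected numbers out of 792:
  round: 792 × 1/2 = 396
  wrinkled: 792 × 1/2 = 396
χ² = Σ (O − E)² / E
  round: (394 − 396)² / 396 = 0.0101
  wrinkled: (398 − 396)² / 396 = 0.0101
χ² = 0.0101 + 0.0101 = 0.0202 ≈ 0.020
Degrees of freedom = 2 − 1 = 1; critical value at α = 0.01 is 6.635.
Since 0.020 < 6.635, we fail to reject the null hypothesis — the data are consistent with the 1:1 ratio.

0.020; consistent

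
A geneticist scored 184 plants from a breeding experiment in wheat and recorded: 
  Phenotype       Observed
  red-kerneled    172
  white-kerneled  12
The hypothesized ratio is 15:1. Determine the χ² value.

The 15:1 ratio has 16 parts, so with N = 184 the expected counts are:
  red-kerneled: 184 × 15/16 = 172.5
  white-kerneled: 184 × 1/16 = 11.5
χ² = Σ (O − E)² / E
  red-kerneled: (172 − 172.5)² / 172.5 = 0.0014
  white-kerneled: (12 − 11.5)² / 11.5 = 0.0217
χ² = 0.0014 + 0.0217 = 0.0231 ≈ 0.023

0.023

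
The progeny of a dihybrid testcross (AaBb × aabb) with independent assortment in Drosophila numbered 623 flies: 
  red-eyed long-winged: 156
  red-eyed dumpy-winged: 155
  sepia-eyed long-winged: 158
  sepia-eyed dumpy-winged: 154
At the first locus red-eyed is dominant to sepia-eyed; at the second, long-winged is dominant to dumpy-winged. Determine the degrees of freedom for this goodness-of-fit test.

3

A dihybrid testcross with independent assortment gives a 1:1:1:1 ratio.
A goodness-of-fit test with 4 phenotype classes has df = 4 − 1 = 3.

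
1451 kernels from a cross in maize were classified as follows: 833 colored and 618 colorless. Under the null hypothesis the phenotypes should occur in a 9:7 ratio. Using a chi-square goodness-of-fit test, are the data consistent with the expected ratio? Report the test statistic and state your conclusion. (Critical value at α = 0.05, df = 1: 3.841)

0.792; consistent

Total ratio parts = 16. Expected numbers out of 1451:
  colored: 1451 × 9/16 = 816.1875
  colorless: 1451 × 7/16 = 634.8125
χ² = Σ (O − E)² / E
  colored: (833 − 816.1875)² / 816.1875 = 0.3463
  colorless: (618 − 634.8125)² / 634.8125 = 0.4453
χ² = 0.3463 + 0.4453 = 0.7916 ≈ 0.792
Degrees of freedom = 2 − 1 = 1; critical value at α = 0.05 is 3.841.
Since 0.792 < 3.841, we fail to reject the null hypothesis — the data are consistent with the 9:7 ratio.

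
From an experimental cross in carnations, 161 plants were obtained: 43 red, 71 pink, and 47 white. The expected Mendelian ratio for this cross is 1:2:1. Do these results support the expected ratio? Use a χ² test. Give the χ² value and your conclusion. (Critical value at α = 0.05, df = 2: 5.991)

2.441; consistent

The 1:2:1 ratio has 4 parts, so with N = 161 the expected counts are:
  red: 161 × 1/4 = 40.25
  pink: 161 × 2/4 = 80.5
  white: 161 × 1/4 = 40.25
χ² = Σ (O − E)² / E
  red: (43 − 40.25)² / 40.25 = 0.1879
  pink: (71 − 80.5)² / 80.5 = 1.1211
  white: (47 − 40.25)² / 40.25 = 1.1320
χ² = 0.1879 + 1.1211 + 1.1320 = 2.441
Degrees of freedom = 3 − 1 = 2; critical value at α = 0.05 is 5.991.
Since 2.441 < 5.991, we fail to reject the null hypothesis — the data are consistent with the 1:2:1 ratio.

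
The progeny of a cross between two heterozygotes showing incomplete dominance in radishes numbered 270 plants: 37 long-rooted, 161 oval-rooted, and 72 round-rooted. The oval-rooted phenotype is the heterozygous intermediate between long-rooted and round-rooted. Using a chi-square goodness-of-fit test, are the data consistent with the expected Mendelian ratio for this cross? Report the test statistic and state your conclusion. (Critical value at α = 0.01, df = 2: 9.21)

19.089; not consistent

With incomplete dominance, a heterozygote × heterozygote cross gives a 1:2:1 phenotypic ratio.
The 1:2:1 ratio has 4 parts, so with N = 270 the expected counts are:
  long-rooted: 270 × 1/4 = 67.5
  oval-rooted: 270 × 2/4 = 135
  round-rooted: 270 × 1/4 = 67.5
χ² = Σ (O − E)² / E
  long-rooted: (37 − 67.5)² / 67.5 = 13.7815
  oval-rooted: (161 − 135)² / 135 = 5.0074
  round-rooted: (72 − 67.5)² / 67.5 = 0.3000
χ² = 13.7815 + 5.0074 + 0.3000 = 19.0889 ≈ 19.089
Degrees of freedom = 3 − 1 = 2; critical value at α = 0.01 is 9.21.
Since 19.089 > 9.21, we reject the null hypothesis — the data do not fit the 1:2:1 ratio.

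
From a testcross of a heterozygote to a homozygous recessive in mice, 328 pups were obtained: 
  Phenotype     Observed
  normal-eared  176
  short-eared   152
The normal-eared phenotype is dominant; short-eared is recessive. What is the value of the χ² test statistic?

1.756

A testcross of a heterozygote (Aa × aa) gives a 1:1 phenotypic ratio.
Expected counts for N = 328 under a 1:1 ratio (total parts = 2):
  normal-eared: 328 × 1/2 = 164
  short-eared: 328 × 1/2 = 164
χ² = Σ (O − E)² / E
  normal-eared: (176 − 164)² / 164 = 0.8780
  short-eared: (152 − 164)² / 164 = 0.8780
χ² = 0.8780 + 0.8780 = 1.756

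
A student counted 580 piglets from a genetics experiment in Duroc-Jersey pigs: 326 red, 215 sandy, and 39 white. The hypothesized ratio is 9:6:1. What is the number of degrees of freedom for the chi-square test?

A goodness-of-fit test with 3 phenotype classes has df = 3 − 1 = 2.

2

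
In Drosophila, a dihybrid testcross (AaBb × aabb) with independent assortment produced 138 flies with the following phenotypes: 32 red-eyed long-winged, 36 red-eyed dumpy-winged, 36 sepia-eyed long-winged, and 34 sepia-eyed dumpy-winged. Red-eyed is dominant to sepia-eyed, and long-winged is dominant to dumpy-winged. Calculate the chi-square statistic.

0.319

A dihybrid testcross with independent assortment gives a 1:1:1:1 ratio.
Expected counts for N = 138 under a 1:1:1:1 ratio (total parts = 4):
  red-eyed long-winged: 138 × 1/4 = 34.5
  red-eyed dumpy-winged: 138 × 1/4 = 34.5
  sepia-eyed long-winged: 138 × 1/4 = 34.5
  sepia-eyed dumpy-winged: 138 × 1/4 = 34.5
χ² = Σ (O − E)² / E
  red-eyed long-winged: (32 − 34.5)² / 34.5 = 0.1812
  red-eyed dumpy-winged: (36 − 34.5)² / 34.5 = 0.0652
  sepia-eyed long-winged: (36 − 34.5)² / 34.5 = 0.0652
  sepia-eyed dumpy-winged: (34 − 34.5)² / 34.5 = 0.0072
χ² = 0.1812 + 0.0652 + 0.0652 + 0.0072 = 0.3188 ≈ 0.319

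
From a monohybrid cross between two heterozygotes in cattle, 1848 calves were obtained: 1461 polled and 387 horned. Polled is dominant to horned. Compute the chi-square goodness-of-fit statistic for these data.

16.234

For a monohybrid cross between heterozygotes with complete dominance, the expected phenotypic ratio is 3:1.
Under the 3:1 hypothesis (Σ ratio = 4, N = 1848):
  polled: 1848 × 3/4 = 1386
  horned: 1848 × 1/4 = 462
χ² = Σ (O − E)² / E
  polled: (1461 − 1386)² / 1386 = 4.0584
  horned: (387 − 462)² / 462 = 12.1753
χ² = 4.0584 + 12.1753 = 16.2337 ≈ 16.234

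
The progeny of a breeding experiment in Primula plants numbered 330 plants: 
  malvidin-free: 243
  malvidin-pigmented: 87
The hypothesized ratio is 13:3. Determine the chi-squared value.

12.557

Expected counts for N = 330 under a 13:3 ratio (total parts = 16):
  malvidin-free: 330 × 13/16 = 268.125
  malvidin-pigmented: 330 × 3/16 = 61.875
χ² = Σ (O − E)² / E
  malvidin-free: (243 − 268.125)² / 268.125 = 2.3544
  malvidin-pigmented: (87 − 61.875)² / 61.875 = 10.2023
χ² = 2.3544 + 10.2023 = 12.5567 ≈ 12.557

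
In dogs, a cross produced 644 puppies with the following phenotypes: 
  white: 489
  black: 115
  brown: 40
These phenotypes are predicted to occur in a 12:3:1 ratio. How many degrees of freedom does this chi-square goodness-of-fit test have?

2

A goodness-of-fit test with 3 phenotype classes has df = 3 − 1 = 2.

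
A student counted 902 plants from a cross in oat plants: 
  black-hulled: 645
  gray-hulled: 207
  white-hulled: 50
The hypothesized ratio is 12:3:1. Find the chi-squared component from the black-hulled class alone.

The 12:3:1 ratio has 16 parts, so with N = 902 the expected counts are:
  black-hulled: 902 × 12/16 = 676.5
  gray-hulled: 902 × 3/16 = 169.125
  white-hulled: 902 × 1/16 = 56.375
Contribution of black-hulled: (645 − 676.5)² / 676.5 = 1.4667

1.467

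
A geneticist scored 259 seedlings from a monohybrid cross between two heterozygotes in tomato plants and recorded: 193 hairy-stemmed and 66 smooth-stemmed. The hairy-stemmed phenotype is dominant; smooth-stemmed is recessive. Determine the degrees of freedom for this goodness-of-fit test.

For a monohybrid cross between heterozygotes with complete dominance, the expected phenotypic ratio is 3:1.
A goodness-of-fit test with 2 phenotype classes has df = 2 − 1 = 1.

1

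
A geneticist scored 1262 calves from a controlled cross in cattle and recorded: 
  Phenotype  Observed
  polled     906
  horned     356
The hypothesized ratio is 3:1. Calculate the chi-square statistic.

Under the 3:1 hypothesis (Σ ratio = 4, N = 1262):
  polled: 1262 × 3/4 = 946.5
  horned: 1262 × 1/4 = 315.5
χ² = Σ (O − E)² / E
  polled: (906 − 946.5)² / 946.5 = 1.7330
  horned: (356 − 315.5)² / 315.5 = 5.1989
χ² = 1.7330 + 5.1989 = 6.9319 ≈ 6.932

6.932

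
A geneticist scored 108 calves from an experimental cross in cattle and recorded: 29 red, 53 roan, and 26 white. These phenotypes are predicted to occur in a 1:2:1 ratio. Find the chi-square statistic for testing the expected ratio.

0.204

Under the 1:2:1 hypothesis (Σ ratio = 4, N = 108):
  red: 108 × 1/4 = 27
  roan: 108 × 2/4 = 54
  white: 108 × 1/4 = 27
χ² = Σ (O − E)² / E
  red: (29 − 27)² / 27 = 0.1481
  roan: (53 − 54)² / 54 = 0.0185
  white: (26 − 27)² / 27 = 0.0370
χ² = 0.1481 + 0.0185 + 0.0370 = 0.2036 ≈ 0.204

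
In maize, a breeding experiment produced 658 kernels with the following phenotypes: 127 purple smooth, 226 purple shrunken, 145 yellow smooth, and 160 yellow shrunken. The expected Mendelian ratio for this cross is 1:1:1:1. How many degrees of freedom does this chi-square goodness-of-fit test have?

3

A goodness-of-fit test with 4 phenotype classes has df = 4 − 1 = 3.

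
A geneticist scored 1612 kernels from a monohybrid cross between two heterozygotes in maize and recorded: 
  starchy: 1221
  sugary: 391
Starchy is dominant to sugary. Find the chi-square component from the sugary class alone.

For a monohybrid cross between heterozygotes with complete dominance, the expected phenotypic ratio is 3:1.
The 3:1 ratio has 4 parts, so with N = 1612 the expected counts are:
  starchy: 1612 × 3/4 = 1209
  sugary: 1612 × 1/4 = 403
Contribution of sugary: (391 − 403)² / 403 = 0.3573

0.357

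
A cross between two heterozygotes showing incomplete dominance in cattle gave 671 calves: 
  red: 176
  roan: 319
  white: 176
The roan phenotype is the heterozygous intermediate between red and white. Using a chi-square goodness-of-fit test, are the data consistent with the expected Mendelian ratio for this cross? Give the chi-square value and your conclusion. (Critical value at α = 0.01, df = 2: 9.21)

With incomplete dominance, a heterozygote × heterozygote cross gives a 1:2:1 phenotypic ratio.
Expected counts for N = 671 under a 1:2:1 ratio (total parts = 4):
  red: 671 × 1/4 = 167.75
  roan: 671 × 2/4 = 335.5
  white: 671 × 1/4 = 167.75
χ² = Σ (O − E)² / E
  red: (176 − 167.75)² / 167.75 = 0.4057
  roan: (319 − 335.5)² / 335.5 = 0.8115
  white: (176 − 167.75)² / 167.75 = 0.4057
χ² = 0.4057 + 0.8115 + 0.4057 = 1.6229 ≈ 1.623
Degrees of freedom = 3 − 1 = 2; critical value at α = 0.01 is 9.21.
Since 1.623 < 9.21, we fail to reject the null hypothesis — the data are consistent with the 1:2:1 ratio.

1.623; consistent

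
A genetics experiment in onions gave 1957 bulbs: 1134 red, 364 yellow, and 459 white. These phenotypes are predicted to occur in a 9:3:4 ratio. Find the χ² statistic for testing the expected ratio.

2.894

Under the 9:3:4 hypothesis (Σ ratio = 16, N = 1957):
  red: 1957 × 9/16 = 1100.8125
  yellow: 1957 × 3/16 = 366.9375
  white: 1957 × 4/16 = 489.25
χ² = Σ (O − E)² / E
  red: (1134 − 1100.8125)² / 1100.8125 = 1.0005
  yellow: (364 − 366.9375)² / 366.9375 = 0.0235
  white: (459 − 489.25)² / 489.25 = 1.8703
χ² = 1.0005 + 0.0235 + 1.8703 = 2.8943 ≈ 2.894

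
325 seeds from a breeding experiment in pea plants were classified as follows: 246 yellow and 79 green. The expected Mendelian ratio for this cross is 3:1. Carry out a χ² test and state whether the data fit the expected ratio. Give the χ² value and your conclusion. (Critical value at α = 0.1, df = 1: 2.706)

The 3:1 ratio has 4 parts, so with N = 325 the expected counts are:
  yellow: 325 × 3/4 = 243.75
  green: 325 × 1/4 = 81.25
χ² = Σ (O − E)² / E
  yellow: (246 − 243.75)² / 243.75 = 0.0208
  green: (79 − 81.25)² / 81.25 = 0.0623
χ² = 0.0208 + 0.0623 = 0.0831 ≈ 0.083
Degrees of freedom = 2 − 1 = 1; critical value at α = 0.1 is 2.706.
Since 0.083 < 2.706, we fail to reject the null hypothesis — the data are consistent with the 3:1 ratio.

0.083; consistent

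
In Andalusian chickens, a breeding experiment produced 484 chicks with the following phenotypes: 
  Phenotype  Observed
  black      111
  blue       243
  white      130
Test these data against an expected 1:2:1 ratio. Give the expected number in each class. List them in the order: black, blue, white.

The 1:2:1 ratio has 4 parts, so with N = 484 the expected counts are:
  black: 484 × 1/4 = 121
  blue: 484 × 2/4 = 242
  white: 484 × 1/4 = 121

121, 242, 121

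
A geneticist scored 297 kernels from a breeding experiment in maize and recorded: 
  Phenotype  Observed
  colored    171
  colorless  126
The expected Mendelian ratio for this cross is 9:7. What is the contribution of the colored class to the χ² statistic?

Under the 9:7 hypothesis (Σ ratio = 16, N = 297):
  colored: 297 × 9/16 = 167.0625
  colorless: 297 × 7/16 = 129.9375
Contribution of colored: (171 − 167.0625)² / 167.0625 = 0.0928

0.093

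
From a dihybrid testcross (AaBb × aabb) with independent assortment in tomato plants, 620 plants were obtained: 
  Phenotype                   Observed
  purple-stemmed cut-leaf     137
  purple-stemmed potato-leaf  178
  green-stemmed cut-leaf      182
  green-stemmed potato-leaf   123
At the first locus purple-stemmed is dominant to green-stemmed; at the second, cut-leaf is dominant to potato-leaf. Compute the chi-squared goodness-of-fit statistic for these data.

A dihybrid testcross with independent assortment gives a 1:1:1:1 ratio.
Under the 1:1:1:1 hypothesis (Σ ratio = 4, N = 620):
  purple-stemmed cut-leaf: 620 × 1/4 = 155
  purple-stemmed potato-leaf: 620 × 1/4 = 155
  green-stemmed cut-leaf: 620 × 1/4 = 155
  green-stemmed potato-leaf: 620 × 1/4 = 155
χ² = Σ (O − E)² / E
  purple-stemmed cut-leaf: (137 − 155)² / 155 = 2.0903
  purple-stemmed potato-leaf: (178 − 155)² / 155 = 3.4129
  green-stemmed cut-leaf: (182 − 155)² / 155 = 4.7032
  green-stemmed potato-leaf: (123 − 155)² / 155 = 6.6065
χ² = 2.0903 + 3.4129 + 4.7032 + 6.6065 = 16.8129 ≈ 16.813

16.813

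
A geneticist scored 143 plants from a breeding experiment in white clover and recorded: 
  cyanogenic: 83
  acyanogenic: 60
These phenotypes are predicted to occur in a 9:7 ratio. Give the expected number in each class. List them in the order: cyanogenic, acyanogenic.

80.4375, 62.5625

Total ratio parts = 16. Expected numbers out of 143:
  cyanogenic: 143 × 9/16 = 80.4375
  acyanogenic: 143 × 7/16 = 62.5625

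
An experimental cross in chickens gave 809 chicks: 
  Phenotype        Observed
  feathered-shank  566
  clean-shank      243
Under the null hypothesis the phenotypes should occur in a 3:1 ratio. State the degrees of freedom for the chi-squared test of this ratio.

1

A goodness-of-fit test with 2 phenotype classes has df = 2 − 1 = 1.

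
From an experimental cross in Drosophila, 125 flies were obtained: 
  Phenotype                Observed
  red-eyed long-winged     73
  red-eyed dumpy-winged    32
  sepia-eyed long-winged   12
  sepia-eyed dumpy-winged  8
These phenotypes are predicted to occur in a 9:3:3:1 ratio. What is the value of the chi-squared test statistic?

8.817

The 9:3:3:1 ratio has 16 parts, so with N = 125 the expected counts are:
  red-eyed long-winged: 125 × 9/16 = 70.3125
  red-eyed dumpy-winged: 125 × 3/16 = 23.4375
  sepia-eyed long-winged: 125 × 3/16 = 23.4375
  sepia-eyed dumpy-winged: 125 × 1/16 = 7.8125
χ² = Σ (O − E)² / E
  red-eyed long-winged: (73 − 70.3125)² / 70.3125 = 0.1027
  red-eyed dumpy-winged: (32 − 23.4375)² / 23.4375 = 3.1282
  sepia-eyed long-winged: (12 − 23.4375)² / 23.4375 = 5.5815
  sepia-eyed dumpy-winged: (8 − 7.8125)² / 7.8125 = 0.0045
χ² = 0.1027 + 3.1282 + 5.5815 + 0.0045 = 8.8169 ≈ 8.817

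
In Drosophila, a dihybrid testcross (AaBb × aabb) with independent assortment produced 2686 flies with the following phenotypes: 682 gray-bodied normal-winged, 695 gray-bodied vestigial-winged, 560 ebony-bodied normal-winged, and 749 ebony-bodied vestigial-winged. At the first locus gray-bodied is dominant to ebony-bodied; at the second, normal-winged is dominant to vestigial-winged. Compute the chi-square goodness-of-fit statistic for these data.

28.445

A dihybrid testcross with independent assortment gives a 1:1:1:1 ratio.
Total ratio parts = 4. Expected numbers out of 2686:
  gray-bodied normal-winged: 2686 × 1/4 = 671.5
  gray-bodied vestigial-winged: 2686 × 1/4 = 671.5
  ebony-bodied normal-winged: 2686 × 1/4 = 671.5
  ebony-bodied vestigial-winged: 2686 × 1/4 = 671.5
χ² = Σ (O − E)² / E
  gray-bodied normal-winged: (682 − 671.5)² / 671.5 = 0.1642
  gray-bodied vestigial-winged: (695 − 671.5)² / 671.5 = 0.8224
  ebony-bodied normal-winged: (560 − 671.5)² / 671.5 = 18.5141
  ebony-bodied vestigial-winged: (749 − 671.5)² / 671.5 = 8.9445
χ² = 0.1642 + 0.8224 + 18.5141 + 8.9445 = 28.4452 ≈ 28.445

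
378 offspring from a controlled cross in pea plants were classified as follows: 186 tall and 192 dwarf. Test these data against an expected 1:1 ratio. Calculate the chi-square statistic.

0.095

Under the 1:1 hypothesis (Σ ratio = 2, N = 378):
  tall: 378 × 1/2 = 189
  dwarf: 378 × 1/2 = 189
χ² = Σ (O − E)² / E
  tall: (186 − 189)² / 189 = 0.0476
  dwarf: (192 − 189)² / 189 = 0.0476
χ² = 0.0476 + 0.0476 = 0.0952 ≈ 0.095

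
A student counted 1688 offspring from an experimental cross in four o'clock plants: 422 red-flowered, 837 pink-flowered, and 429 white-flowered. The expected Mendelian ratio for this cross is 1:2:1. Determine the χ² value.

Total ratio parts = 4. Expected numbers out of 1688:
  red-flowered: 1688 × 1/4 = 422
  pink-flowered: 1688 × 2/4 = 844
  white-flowered: 1688 × 1/4 = 422
χ² = Σ (O − E)² / E
  red-flowered: (422 − 422)² / 422 = 0.0000
  pink-flowered: (837 − 844)² / 844 = 0.0581
  white-flowered: (429 − 422)² / 422 = 0.1161
χ² = 0.0000 + 0.0581 + 0.1161 = 0.1742 ≈ 0.174

0.174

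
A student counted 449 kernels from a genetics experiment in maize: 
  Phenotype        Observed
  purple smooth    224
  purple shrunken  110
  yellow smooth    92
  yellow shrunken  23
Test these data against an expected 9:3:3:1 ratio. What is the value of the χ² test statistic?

12.783

Total ratio parts = 16. Expected numbers out of 449:
  purple smooth: 449 × 9/16 = 252.5625
  purple shrunken: 449 × 3/16 = 84.1875
  yellow smooth: 449 × 3/16 = 84.1875
  yellow shrunken: 449 × 1/16 = 28.0625
χ² = Σ (O − E)² / E
  purple smooth: (224 − 252.5625)² / 252.5625 = 3.2302
  purple shrunken: (110 − 84.1875)² / 84.1875 = 7.9143
  yellow smooth: (92 − 84.1875)² / 84.1875 = 0.7250
  yellow shrunken: (23 − 28.0625)² / 28.0625 = 0.9133
χ² = 3.2302 + 7.9143 + 0.7250 + 0.9133 = 12.7828 ≈ 12.783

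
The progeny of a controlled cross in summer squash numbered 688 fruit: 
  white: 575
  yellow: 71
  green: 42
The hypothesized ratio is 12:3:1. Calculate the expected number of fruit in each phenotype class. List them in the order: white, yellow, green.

Total ratio parts = 16. Expected numbers out of 688:
  white: 688 × 12/16 = 516
  yellow: 688 × 3/16 = 129
  green: 688 × 1/16 = 43

516, 129, 43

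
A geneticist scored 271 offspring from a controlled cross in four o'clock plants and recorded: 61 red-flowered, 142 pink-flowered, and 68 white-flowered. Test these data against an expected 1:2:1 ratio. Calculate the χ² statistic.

Expected counts for N = 271 under a 1:2:1 ratio (total parts = 4):
  red-flowered: 271 × 1/4 = 67.75
  pink-flowered: 271 × 2/4 = 135.5
  white-flowered: 271 × 1/4 = 67.75
χ² = Σ (O − E)² / E
  red-flowered: (61 − 67.75)² / 67.75 = 0.6725
  pink-flowered: (142 − 135.5)² / 135.5 = 0.3118
  white-flowered: (68 − 67.75)² / 67.75 = 0.0009
χ² = 0.6725 + 0.3118 + 0.0009 = 0.9852 ≈ 0.985

0.985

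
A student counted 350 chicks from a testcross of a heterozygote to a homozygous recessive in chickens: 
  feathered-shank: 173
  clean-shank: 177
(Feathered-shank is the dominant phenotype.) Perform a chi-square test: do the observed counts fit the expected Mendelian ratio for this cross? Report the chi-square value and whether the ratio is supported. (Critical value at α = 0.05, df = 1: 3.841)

A testcross of a heterozygote (Aa × aa) gives a 1:1 phenotypic ratio.
Under the 1:1 hypothesis (Σ ratio = 2, N = 350):
  feathered-shank: 350 × 1/2 = 175
  clean-shank: 350 × 1/2 = 175
χ² = Σ (O − E)² / E
  feathered-shank: (173 − 175)² / 175 = 0.0229
  clean-shank: (177 − 175)² / 175 = 0.0229
χ² = 0.0229 + 0.0229 = 0.0458 ≈ 0.046
Degrees of freedom = 2 − 1 = 1; critical value at α = 0.05 is 3.841.
Since 0.046 < 3.841, we fail to reject the null hypothesis — the data are consistent with the 1:1 ratio.

0.046; consistent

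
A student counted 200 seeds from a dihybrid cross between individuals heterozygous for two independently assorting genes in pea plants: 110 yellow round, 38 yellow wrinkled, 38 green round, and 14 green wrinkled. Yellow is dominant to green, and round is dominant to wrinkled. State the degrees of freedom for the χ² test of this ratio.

3

A dihybrid F₂ with independent assortment and complete dominance at both loci gives a 9:3:3:1 phenotypic ratio.
A goodness-of-fit test with 4 phenotype classes has df = 4 − 1 = 3.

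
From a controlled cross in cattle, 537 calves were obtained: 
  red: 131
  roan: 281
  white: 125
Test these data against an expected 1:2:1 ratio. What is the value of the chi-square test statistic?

Expected counts for N = 537 under a 1:2:1 ratio (total parts = 4):
  red: 537 × 1/4 = 134.25
  roan: 537 × 2/4 = 268.5
  white: 537 × 1/4 = 134.25
χ² = Σ (O − E)² / E
  red: (131 − 134.25)² / 134.25 = 0.0787
  roan: (281 − 268.5)² / 268.5 = 0.5819
  white: (125 − 134.25)² / 134.25 = 0.6373
χ² = 0.0787 + 0.5819 + 0.6373 = 1.2979 ≈ 1.298

1.298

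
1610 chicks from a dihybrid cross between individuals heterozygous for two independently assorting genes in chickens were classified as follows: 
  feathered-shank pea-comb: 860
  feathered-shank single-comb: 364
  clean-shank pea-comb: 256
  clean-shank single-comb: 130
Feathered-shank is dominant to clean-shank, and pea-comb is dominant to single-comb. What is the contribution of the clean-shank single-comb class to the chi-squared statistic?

8.575

A dihybrid F₂ with independent assortment and complete dominance at both loci gives a 9:3:3:1 phenotypic ratio.
Under the 9:3:3:1 hypothesis (Σ ratio = 16, N = 1610):
  feathered-shank pea-comb: 1610 × 9/16 = 905.625
  feathered-shank single-comb: 1610 × 3/16 = 301.875
  clean-shank pea-comb: 1610 × 3/16 = 301.875
  clean-shank single-comb: 1610 × 1/16 = 100.625
Contribution of clean-shank single-comb: (130 − 100.625)² / 100.625 = 8.5753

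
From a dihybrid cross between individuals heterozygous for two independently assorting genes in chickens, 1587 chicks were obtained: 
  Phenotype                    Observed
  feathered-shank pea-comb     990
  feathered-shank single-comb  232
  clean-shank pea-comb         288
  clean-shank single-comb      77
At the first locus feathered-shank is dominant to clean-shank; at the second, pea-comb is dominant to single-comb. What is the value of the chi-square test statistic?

30.324

A dihybrid F₂ with independent assortment and complete dominance at both loci gives a 9:3:3:1 phenotypic ratio.
The 9:3:3:1 ratio has 16 parts, so with N = 1587 the expected counts are:
  feathered-shank pea-comb: 1587 × 9/16 = 892.6875
  feathered-shank single-comb: 1587 × 3/16 = 297.5625
  clean-shank pea-comb: 1587 × 3/16 = 297.5625
  clean-shank single-comb: 1587 × 1/16 = 99.1875
χ² = Σ (O − E)² / E
  feathered-shank pea-comb: (990 − 892.6875)² / 892.6875 = 10.6081
  feathered-shank single-comb: (232 − 297.5625)² / 297.5625 = 14.4455
  clean-shank pea-comb: (288 − 297.5625)² / 297.5625 = 0.3073
  clean-shank single-comb: (77 − 99.1875)² / 99.1875 = 4.9632
χ² = 10.6081 + 14.4455 + 0.3073 + 4.9632 = 30.3241 ≈ 30.324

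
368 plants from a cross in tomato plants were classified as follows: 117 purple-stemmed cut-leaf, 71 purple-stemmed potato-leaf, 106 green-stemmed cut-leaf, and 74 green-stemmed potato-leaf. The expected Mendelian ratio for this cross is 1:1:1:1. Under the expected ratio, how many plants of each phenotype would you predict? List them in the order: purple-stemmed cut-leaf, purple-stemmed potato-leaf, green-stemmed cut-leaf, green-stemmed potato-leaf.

92, 92, 92, 92

Under the 1:1:1:1 hypothesis (Σ ratio = 4, N = 368):
  purple-stemmed cut-leaf: 368 × 1/4 = 92
  purple-stemmed potato-leaf: 368 × 1/4 = 92
  green-stemmed cut-leaf: 368 × 1/4 = 92
  green-stemmed potato-leaf: 368 × 1/4 = 92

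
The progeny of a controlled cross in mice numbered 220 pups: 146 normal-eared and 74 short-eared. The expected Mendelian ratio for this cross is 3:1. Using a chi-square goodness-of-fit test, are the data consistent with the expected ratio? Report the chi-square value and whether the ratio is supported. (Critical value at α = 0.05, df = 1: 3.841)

The 3:1 ratio has 4 parts, so with N = 220 the expected counts are:
  normal-eared: 220 × 3/4 = 165
  short-eared: 220 × 1/4 = 55
χ² = Σ (O − E)² / E
  normal-eared: (146 − 165)² / 165 = 2.1879
  short-eared: (74 − 55)² / 55 = 6.5636
χ² = 2.1879 + 6.5636 = 8.7515 ≈ 8.752
Degrees of freedom = 2 − 1 = 1; critical value at α = 0.05 is 3.841.
Since 8.752 > 3.841, we reject the null hypothesis — the data do not fit the 3:1 ratio.

8.752; not consistent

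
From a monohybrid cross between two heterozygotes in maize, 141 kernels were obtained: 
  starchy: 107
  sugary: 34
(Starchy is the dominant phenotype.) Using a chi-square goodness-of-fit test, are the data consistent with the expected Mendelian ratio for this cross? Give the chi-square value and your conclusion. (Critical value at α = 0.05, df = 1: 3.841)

0.059; consistent

For a monohybrid cross between heterozygotes with complete dominance, the expected phenotypic ratio is 3:1.
The 3:1 ratio has 4 parts, so with N = 141 the expected counts are:
  starchy: 141 × 3/4 = 105.75
  sugary: 141 × 1/4 = 35.25
χ² = Σ (O − E)² / E
  starchy: (107 − 105.75)² / 105.75 = 0.0148
  sugary: (34 − 35.25)² / 35.25 = 0.0443
χ² = 0.0148 + 0.0443 = 0.0591 ≈ 0.059
Degrees of freedom = 2 − 1 = 1; critical value at α = 0.05 is 3.841.
Since 0.059 < 3.841, we fail to reject the null hypothesis — the data are consistent with the 3:1 ratio.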